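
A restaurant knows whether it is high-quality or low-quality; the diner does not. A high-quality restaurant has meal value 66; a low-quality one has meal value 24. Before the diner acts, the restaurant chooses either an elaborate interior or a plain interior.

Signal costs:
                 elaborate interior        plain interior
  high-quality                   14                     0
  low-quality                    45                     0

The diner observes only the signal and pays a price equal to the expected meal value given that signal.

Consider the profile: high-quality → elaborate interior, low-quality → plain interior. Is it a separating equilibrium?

If types separate, elaborate interior earns payment 66 and plain interior earns 24.
High-quality: elaborate interior gives 66 − 14 = 52; plain interior gives 24 − 0 = 24. No deviation. ✓
Low-quality: plain interior gives 24 − 0 = 24; elaborate interior gives 66 − 45 = 21. No deviation. ✓
Both incentive constraints hold.

Yes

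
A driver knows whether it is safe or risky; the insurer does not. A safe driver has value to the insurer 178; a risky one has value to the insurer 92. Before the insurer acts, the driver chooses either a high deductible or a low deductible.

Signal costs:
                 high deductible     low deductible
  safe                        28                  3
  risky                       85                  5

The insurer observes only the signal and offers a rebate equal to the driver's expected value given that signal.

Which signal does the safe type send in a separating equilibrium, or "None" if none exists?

Try safe → high deductible, risky → low deductible:
  If types separate, high deductible earns payment 178 and low deductible earns 92.
  Safe: high deductible gives 178 − 28 = 150; low deductible gives 92 − 3 = 89. No deviation. ✓
  Risky: low deductible gives 92 − 5 = 87; high deductible gives 178 − 85 = 93. Would deviate. ✗
Try safe → low deductible, risky → high deductible:
  If types separate, low deductible earns payment 178 and high deductible earns 92.
  Safe: low deductible gives 178 − 3 = 175; high deductible gives 92 − 28 = 64. No deviation. ✓
  Risky: high deductible gives 92 − 85 = 7; low deductible gives 178 − 5 = 173. Would deviate. ✗
Neither assignment is incentive-compatible.

None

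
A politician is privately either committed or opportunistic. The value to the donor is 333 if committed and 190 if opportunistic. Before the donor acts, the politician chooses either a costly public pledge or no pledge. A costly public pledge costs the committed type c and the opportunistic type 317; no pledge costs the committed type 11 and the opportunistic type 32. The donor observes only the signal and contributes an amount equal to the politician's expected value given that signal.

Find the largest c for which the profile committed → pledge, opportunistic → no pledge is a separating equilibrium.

154

Under separation: pledge → committed (pays 333); no pledge → opportunistic (pays 190).
Opportunistic: 190 − 32 = 158 ≥ 333 − 317 = 16. Holds regardless of c. ✓
Committed: 333 − c ≥ 190 − 11, so c ≤ 333 − 179 = 154.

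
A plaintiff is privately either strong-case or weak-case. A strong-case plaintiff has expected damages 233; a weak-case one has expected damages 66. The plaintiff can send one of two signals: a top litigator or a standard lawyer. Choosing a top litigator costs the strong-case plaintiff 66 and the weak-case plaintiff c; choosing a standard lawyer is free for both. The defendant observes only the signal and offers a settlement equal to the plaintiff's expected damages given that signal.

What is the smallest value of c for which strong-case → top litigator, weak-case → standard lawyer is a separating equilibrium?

Under separation: top litigator → strong-case (pays 233); standard lawyer → weak-case (pays 66).
Strong-case: 233 − 66 = 167 ≥ 66 − 0 = 66. Holds regardless of c. ✓
Weak-case: 66 − 0 ≥ 233 − c, so c ≥ 233 − 66 = 167.

167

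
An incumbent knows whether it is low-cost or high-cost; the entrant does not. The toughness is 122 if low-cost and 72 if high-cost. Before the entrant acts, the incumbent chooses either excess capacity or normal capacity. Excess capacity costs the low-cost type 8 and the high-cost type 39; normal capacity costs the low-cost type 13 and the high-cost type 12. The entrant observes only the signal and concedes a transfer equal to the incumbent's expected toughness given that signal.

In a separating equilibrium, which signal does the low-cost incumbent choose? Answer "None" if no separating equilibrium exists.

None

Try low-cost → excess capacity, high-cost → normal capacity:
  Under separation the entrant infers type exactly: excess capacity → low-cost (pays 122), normal capacity → high-cost (pays 72).
  Low-cost: excess capacity gives 122 − 8 = 114; normal capacity gives 72 − 13 = 59. No deviation. ✓
  High-cost: normal capacity gives 72 − 12 = 60; excess capacity gives 122 − 39 = 83. Would deviate. ✗
Try low-cost → normal capacity, high-cost → excess capacity:
  Under separation the entrant infers type exactly: normal capacity → low-cost (pays 122), excess capacity → high-cost (pays 72).
  Low-cost: normal capacity gives 122 − 13 = 109; excess capacity gives 72 − 8 = 64. No deviation. ✓
  High-cost: excess capacity gives 72 − 39 = 33; normal capacity gives 122 − 12 = 110. Would deviate. ✗
Neither assignment is incentive-compatible.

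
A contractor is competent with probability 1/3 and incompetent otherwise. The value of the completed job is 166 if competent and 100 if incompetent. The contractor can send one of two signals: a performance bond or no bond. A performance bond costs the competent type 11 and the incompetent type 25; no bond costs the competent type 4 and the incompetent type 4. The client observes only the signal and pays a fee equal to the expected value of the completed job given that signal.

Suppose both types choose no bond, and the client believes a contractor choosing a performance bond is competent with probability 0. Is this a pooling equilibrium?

Yes

At the pooled signal (no bond) the client holds the prior 1/3 and pays 1/3·166 + 2/3·100 = 122. Off-path (bond) belief 0 gives 0·166 + 1·100 = 100.
Competent: no bond gives 122 − 4 = 118; bond gives 100 − 11 = 89. Stays. ✓
Incompetent: no bond gives 122 − 4 = 118; bond gives 100 − 25 = 75. Stays. ✓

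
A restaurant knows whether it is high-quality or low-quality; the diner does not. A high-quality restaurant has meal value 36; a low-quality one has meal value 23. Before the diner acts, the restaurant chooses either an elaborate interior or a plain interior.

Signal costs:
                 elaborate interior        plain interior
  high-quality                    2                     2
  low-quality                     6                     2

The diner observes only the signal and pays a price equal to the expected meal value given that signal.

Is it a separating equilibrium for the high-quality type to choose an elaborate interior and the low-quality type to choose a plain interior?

No

Under separation the diner infers type exactly: elaborate interior → high-quality (pays 36), plain interior → low-quality (pays 23).
High-quality: elaborate interior gives 36 − 2 = 34; plain interior gives 23 − 2 = 21. No deviation. ✓
Low-quality: plain interior gives 23 − 2 = 21; elaborate interior gives 36 − 6 = 30. Would deviate. ✗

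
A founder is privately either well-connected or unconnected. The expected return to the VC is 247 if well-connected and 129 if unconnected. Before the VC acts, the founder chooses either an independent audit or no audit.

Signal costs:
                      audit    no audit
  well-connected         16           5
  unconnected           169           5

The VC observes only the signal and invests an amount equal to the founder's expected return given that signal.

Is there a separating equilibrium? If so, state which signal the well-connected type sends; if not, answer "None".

audit

Try well-connected → audit, unconnected → no audit:
  If types separate, audit earns payment 247 and no audit earns 129.
  Well-connected: audit gives 247 − 16 = 231; no audit gives 129 − 5 = 124. No deviation. ✓
  Unconnected: no audit gives 129 − 5 = 124; audit gives 247 − 169 = 78. No deviation. ✓
Both hold — the well-connected type sends audit.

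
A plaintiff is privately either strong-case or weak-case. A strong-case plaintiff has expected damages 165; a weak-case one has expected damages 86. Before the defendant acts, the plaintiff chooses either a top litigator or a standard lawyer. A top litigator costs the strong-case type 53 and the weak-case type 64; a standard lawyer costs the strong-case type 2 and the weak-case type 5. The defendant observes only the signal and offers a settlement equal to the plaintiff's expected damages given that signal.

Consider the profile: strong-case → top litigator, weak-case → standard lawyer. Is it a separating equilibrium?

No

If types separate, top litigator earns payment 165 and standard lawyer earns 86.
Strong-case: top litigator gives 165 − 53 = 112; standard lawyer gives 86 − 2 = 84. No deviation. ✓
Weak-case: standard lawyer gives 86 − 5 = 81; top litigator gives 165 − 64 = 101. Would deviate. ✗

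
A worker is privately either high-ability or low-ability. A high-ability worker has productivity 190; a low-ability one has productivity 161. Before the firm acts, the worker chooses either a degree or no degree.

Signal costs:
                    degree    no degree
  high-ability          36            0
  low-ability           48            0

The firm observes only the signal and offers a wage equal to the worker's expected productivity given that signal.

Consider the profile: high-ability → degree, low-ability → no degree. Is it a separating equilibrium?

If types separate, degree earns payment 190 and no degree earns 161.
High-ability: degree gives 190 − 36 = 154; no degree gives 161 − 0 = 161. Would deviate. ✗
Low-ability: no degree gives 161 − 0 = 161; degree gives 190 − 48 = 142. No deviation. ✓

No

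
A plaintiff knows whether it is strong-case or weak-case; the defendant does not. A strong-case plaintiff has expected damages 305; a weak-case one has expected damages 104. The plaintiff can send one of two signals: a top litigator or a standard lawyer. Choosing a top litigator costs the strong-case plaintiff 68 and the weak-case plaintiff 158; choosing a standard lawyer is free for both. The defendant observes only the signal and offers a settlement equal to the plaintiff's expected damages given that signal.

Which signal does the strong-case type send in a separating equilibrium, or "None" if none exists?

Try strong-case → top litigator, weak-case → standard lawyer:
  If types separate, top litigator earns payment 305 and standard lawyer earns 104.
  Strong-case: top litigator gives 305 − 68 = 237; standard lawyer gives 104 − 0 = 104. No deviation. ✓
  Weak-case: standard lawyer gives 104 − 0 = 104; top litigator gives 305 − 158 = 147. Would deviate. ✗
Try strong-case → standard lawyer, weak-case → top litigator:
  If types separate, standard lawyer earns payment 305 and top litigator earns 104.
  Strong-case: standard lawyer gives 305 − 0 = 305; top litigator gives 104 − 68 = 36. No deviation. ✓
  Weak-case: top litigator gives 104 − 158 = -54; standard lawyer gives 305 − 0 = 305. Would deviate. ✗
Neither assignment is incentive-compatible.

None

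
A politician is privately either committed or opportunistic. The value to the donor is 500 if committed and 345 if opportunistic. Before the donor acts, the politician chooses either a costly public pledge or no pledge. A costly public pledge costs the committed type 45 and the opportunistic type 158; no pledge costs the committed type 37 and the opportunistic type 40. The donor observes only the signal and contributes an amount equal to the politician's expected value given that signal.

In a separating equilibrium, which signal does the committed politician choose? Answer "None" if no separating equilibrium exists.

Try committed → pledge, opportunistic → no pledge:
  If types separate, pledge earns payment 500 and no pledge earns 345.
  Committed: pledge gives 500 − 45 = 455; no pledge gives 345 − 37 = 308. No deviation. ✓
  Opportunistic: no pledge gives 345 − 40 = 305; pledge gives 500 − 158 = 342. Would deviate. ✗
Try committed → no pledge, opportunistic → pledge:
  If types separate, no pledge earns payment 500 and pledge earns 345.
  Committed: no pledge gives 500 − 37 = 463; pledge gives 345 − 45 = 300. No deviation. ✓
  Opportunistic: pledge gives 345 − 158 = 187; no pledge gives 500 − 40 = 460. Would deviate. ✗
Neither assignment is incentive-compatible.

None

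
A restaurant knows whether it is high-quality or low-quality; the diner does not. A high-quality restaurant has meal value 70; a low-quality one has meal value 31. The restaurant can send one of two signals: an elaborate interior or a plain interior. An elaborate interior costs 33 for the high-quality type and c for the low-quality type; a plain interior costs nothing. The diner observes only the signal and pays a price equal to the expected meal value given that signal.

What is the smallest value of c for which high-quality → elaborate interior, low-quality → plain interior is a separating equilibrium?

Under separation: elaborate interior → high-quality (pays 70); plain interior → low-quality (pays 31).
High-quality: 70 − 33 = 37 ≥ 31 − 0 = 31. Holds regardless of c. ✓
Low-quality: 31 − 0 ≥ 70 − c, so c ≥ 70 − 31 = 39.

39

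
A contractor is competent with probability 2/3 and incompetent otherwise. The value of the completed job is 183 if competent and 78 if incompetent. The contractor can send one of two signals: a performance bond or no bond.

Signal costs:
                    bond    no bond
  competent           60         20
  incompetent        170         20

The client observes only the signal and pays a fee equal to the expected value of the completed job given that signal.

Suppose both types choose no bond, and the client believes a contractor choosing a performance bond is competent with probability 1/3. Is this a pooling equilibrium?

Yes

At the pooled signal (no bond) the client holds the prior 2/3 and pays 2/3·183 + 1/3·78 = 148. Off-path (bond) belief 1/3 gives 1/3·183 + 2/3·78 = 113.
Competent: no bond gives 148 − 20 = 128; bond gives 113 − 60 = 53. Stays. ✓
Incompetent: no bond gives 148 − 20 = 128; bond gives 113 − 170 = -57. Stays. ✓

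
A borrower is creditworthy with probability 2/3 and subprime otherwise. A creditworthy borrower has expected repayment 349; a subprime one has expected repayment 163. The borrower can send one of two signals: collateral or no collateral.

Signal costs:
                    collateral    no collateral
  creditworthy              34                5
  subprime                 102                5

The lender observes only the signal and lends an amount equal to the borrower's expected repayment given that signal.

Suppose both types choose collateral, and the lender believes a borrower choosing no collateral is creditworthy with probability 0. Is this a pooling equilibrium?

Yes

At the pooled signal (collateral) the lender holds the prior 2/3 and pays 2/3·349 + 1/3·163 = 287. Off-path (no collateral) belief 0 gives 0·349 + 1·163 = 163.
Creditworthy: collateral gives 287 − 34 = 253; no collateral gives 163 − 5 = 158. Stays. ✓
Subprime: collateral gives 287 − 102 = 185; no collateral gives 163 − 5 = 158. Stays. ✓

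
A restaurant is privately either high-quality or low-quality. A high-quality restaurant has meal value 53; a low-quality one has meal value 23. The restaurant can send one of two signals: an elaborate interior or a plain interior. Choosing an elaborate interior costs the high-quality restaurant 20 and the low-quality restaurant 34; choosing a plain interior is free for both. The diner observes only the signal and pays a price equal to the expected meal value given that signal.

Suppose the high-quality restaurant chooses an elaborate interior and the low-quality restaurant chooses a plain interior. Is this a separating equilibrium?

If types separate, elaborate interior earns payment 53 and plain interior earns 23.
High-quality: elaborate interior gives 53 − 20 = 33; plain interior gives 23 − 0 = 23. No deviation. ✓
Low-quality: plain interior gives 23 − 0 = 23; elaborate interior gives 53 − 34 = 19. No deviation. ✓
Neither type gains from mimicking the other.

Yes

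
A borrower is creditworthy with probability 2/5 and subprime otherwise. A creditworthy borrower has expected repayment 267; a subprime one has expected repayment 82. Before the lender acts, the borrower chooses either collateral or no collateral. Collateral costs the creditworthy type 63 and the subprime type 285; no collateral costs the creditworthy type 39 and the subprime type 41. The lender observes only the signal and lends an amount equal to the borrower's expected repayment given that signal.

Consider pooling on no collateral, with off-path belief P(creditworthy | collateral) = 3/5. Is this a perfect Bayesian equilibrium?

No

On the equilibrium path (no collateral) the lender holds the prior 2/5 and pays 2/5·267 + 3/5·82 = 156. Off-path (collateral) belief 3/5 gives 3/5·267 + 2/5·82 = 193.
Creditworthy: no collateral gives 156 − 39 = 117; collateral gives 193 − 63 = 130. Deviates. ✗
Subprime: no collateral gives 156 − 41 = 115; collateral gives 193 − 285 = -92. Stays. ✓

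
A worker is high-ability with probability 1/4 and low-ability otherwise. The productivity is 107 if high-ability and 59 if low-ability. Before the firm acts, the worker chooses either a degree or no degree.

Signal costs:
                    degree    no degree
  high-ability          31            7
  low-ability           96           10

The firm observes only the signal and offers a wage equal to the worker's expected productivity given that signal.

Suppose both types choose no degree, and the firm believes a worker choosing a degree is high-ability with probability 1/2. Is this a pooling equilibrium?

At the pooled signal (no degree) the firm holds the prior 1/4 and pays 1/4·107 + 3/4·59 = 71. Off-path (degree) belief 1/2 gives 1/2·107 + 1/2·59 = 83.
High-ability: no degree gives 71 − 7 = 64; degree gives 83 − 31 = 52. Stays. ✓
Low-ability: no degree gives 71 − 10 = 61; degree gives 83 − 96 = -13. Stays. ✓

Yes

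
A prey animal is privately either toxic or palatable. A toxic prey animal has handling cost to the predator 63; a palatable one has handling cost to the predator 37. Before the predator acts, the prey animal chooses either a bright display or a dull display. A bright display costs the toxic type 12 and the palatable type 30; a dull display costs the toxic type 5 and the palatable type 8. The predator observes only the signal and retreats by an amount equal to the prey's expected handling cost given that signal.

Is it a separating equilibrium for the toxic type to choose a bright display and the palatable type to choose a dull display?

No

Under separation the predator infers type exactly: bright display → toxic (pays 63), dull display → palatable (pays 37).
Toxic: bright display gives 63 − 12 = 51; dull display gives 37 − 5 = 32. No deviation. ✓
Palatable: dull display gives 37 − 8 = 29; bright display gives 63 − 30 = 33. Would deviate. ✗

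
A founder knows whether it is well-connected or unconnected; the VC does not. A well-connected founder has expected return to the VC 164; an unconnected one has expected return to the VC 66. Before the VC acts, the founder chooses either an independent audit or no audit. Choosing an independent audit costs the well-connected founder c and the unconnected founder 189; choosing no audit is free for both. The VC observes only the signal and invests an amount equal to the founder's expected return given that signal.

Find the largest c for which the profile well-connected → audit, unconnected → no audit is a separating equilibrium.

98

Under separation: audit → well-connected (pays 164); no audit → unconnected (pays 66).
Unconnected: 66 − 0 = 66 ≥ 164 − 189 = -25. Holds regardless of c. ✓
Well-connected: 164 − c ≥ 66 − 0, so c ≤ 164 − 66 = 98.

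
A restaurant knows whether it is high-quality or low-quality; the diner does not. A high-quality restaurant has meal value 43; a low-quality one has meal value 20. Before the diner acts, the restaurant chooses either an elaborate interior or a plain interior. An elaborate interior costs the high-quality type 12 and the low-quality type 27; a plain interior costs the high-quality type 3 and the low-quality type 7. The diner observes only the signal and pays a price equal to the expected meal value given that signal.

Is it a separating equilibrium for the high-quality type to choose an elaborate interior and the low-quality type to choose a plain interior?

No

Under separation the diner infers type exactly: elaborate interior → high-quality (pays 43), plain interior → low-quality (pays 20).
High-quality: elaborate interior gives 43 − 12 = 31; plain interior gives 20 − 3 = 17. No deviation. ✓
Low-quality: plain interior gives 20 − 7 = 13; elaborate interior gives 43 − 27 = 16. Would deviate. ✗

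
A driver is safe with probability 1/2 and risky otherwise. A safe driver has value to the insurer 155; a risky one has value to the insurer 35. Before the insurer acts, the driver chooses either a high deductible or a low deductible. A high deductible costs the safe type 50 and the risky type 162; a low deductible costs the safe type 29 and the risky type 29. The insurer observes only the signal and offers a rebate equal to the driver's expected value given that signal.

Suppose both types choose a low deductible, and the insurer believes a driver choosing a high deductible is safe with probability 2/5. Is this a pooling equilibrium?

At the pooled signal (low deductible) the insurer holds the prior 1/2 and pays 1/2·155 + 1/2·35 = 95. Off-path (high deductible) belief 2/5 gives 2/5·155 + 3/5·35 = 83.
Safe: low deductible gives 95 − 29 = 66; high deductible gives 83 − 50 = 33. Stays. ✓
Risky: low deductible gives 95 − 29 = 66; high deductible gives 83 − 162 = -79. Stays. ✓

Yes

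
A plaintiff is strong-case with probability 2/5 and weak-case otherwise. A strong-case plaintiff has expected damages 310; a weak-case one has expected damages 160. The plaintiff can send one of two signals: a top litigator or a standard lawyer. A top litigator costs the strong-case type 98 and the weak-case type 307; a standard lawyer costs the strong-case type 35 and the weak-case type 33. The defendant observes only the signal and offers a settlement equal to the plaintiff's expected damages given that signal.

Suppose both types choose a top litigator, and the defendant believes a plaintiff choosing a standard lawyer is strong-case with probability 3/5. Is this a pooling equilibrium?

At the pooled signal (top litigator) the defendant holds the prior 2/5 and pays 2/5·310 + 3/5·160 = 220. Off-path (standard lawyer) belief 3/5 gives 3/5·310 + 2/5·160 = 250.
Strong-case: top litigator gives 220 − 98 = 122; standard lawyer gives 250 − 35 = 215. Deviates. ✗
Weak-case: top litigator gives 220 − 307 = -87; standard lawyer gives 250 − 33 = 217. Deviates. ✗

No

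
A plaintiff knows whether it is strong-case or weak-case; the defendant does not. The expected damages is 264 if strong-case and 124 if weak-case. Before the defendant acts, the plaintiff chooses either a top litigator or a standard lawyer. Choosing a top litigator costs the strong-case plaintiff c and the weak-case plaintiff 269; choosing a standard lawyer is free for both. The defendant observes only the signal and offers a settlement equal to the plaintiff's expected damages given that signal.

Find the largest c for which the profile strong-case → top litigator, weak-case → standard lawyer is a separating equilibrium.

140

Under separation: top litigator → strong-case (pays 264); standard lawyer → weak-case (pays 124).
Weak-case: 124 − 0 = 124 ≥ 264 − 269 = -5. Holds regardless of c. ✓
Strong-case: 264 − c ≥ 124 − 0, so c ≤ 264 − 124 = 140.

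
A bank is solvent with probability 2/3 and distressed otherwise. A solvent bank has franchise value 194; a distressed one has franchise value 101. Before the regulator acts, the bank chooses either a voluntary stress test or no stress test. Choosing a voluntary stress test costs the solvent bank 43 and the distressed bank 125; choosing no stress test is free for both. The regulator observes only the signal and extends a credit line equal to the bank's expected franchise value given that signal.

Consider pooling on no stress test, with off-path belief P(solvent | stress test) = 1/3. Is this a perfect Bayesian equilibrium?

Yes

On the equilibrium path (no stress test) the regulator holds the prior 2/3 and pays 2/3·194 + 1/3·101 = 163. Off-path (stress test) belief 1/3 gives 1/3·194 + 2/3·101 = 132.
Solvent: no stress test gives 163 − 0 = 163; stress test gives 132 − 43 = 89. Stays. ✓
Distressed: no stress test gives 163 − 0 = 163; stress test gives 132 − 125 = 7. Stays. ✓
Beliefs are Bayes-consistent on-path and both types best-respond.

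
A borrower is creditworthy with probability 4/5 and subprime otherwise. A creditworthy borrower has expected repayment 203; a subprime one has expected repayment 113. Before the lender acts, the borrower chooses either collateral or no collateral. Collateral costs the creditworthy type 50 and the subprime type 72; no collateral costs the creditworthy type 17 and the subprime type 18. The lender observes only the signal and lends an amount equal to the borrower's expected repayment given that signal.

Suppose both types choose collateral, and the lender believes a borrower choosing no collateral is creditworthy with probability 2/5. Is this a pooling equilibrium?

On the equilibrium path (collateral) the lender holds the prior 4/5 and pays 4/5·203 + 1/5·113 = 185. Off-path (no collateral) belief 2/5 gives 2/5·203 + 3/5·113 = 149.
Creditworthy: collateral gives 185 − 50 = 135; no collateral gives 149 − 17 = 132. Stays. ✓
Subprime: collateral gives 185 − 72 = 113; no collateral gives 149 − 18 = 131. Deviates. ✗

No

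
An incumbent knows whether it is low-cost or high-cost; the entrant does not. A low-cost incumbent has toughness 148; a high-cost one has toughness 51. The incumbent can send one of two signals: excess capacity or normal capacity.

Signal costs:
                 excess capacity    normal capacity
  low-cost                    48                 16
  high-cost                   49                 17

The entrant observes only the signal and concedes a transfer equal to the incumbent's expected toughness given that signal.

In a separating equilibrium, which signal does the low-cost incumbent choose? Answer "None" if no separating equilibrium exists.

None

Try low-cost → excess capacity, high-cost → normal capacity:
  If types separate, excess capacity earns payment 148 and normal capacity earns 51.
  Low-cost: excess capacity gives 148 − 48 = 100; normal capacity gives 51 − 16 = 35. No deviation. ✓
  High-cost: normal capacity gives 51 − 17 = 34; excess capacity gives 148 − 49 = 99. Would deviate. ✗
Try low-cost → normal capacity, high-cost → excess capacity:
  If types separate, normal capacity earns payment 148 and excess capacity earns 51.
  Low-cost: normal capacity gives 148 − 16 = 132; excess capacity gives 51 − 48 = 3. No deviation. ✓
  High-cost: excess capacity gives 51 − 49 = 2; normal capacity gives 148 − 17 = 131. Would deviate. ✗
Neither assignment is incentive-compatible.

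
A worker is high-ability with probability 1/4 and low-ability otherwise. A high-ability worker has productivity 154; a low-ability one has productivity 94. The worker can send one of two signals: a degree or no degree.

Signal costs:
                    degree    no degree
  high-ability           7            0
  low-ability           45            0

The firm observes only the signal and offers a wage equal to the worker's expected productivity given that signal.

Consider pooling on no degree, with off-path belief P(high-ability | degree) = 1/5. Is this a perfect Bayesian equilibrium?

At the pooled signal (no degree) the firm holds the prior 1/4 and pays 1/4·154 + 3/4·94 = 109. Off-path (degree) belief 1/5 gives 1/5·154 + 4/5·94 = 106.
High-ability: no degree gives 109 − 0 = 109; degree gives 106 − 7 = 99. Stays. ✓
Low-ability: no degree gives 109 − 0 = 109; degree gives 106 − 45 = 61. Stays. ✓

Yes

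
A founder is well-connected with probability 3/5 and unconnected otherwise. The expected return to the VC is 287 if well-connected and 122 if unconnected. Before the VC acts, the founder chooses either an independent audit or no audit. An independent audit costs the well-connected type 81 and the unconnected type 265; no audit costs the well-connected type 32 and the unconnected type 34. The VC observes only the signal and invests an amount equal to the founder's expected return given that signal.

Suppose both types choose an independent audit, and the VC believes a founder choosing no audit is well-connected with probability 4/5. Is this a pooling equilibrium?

No

At the pooled signal (audit) the VC holds the prior 3/5 and pays 3/5·287 + 2/5·122 = 221. Off-path (no audit) belief 4/5 gives 4/5·287 + 1/5·122 = 254.
Well-connected: audit gives 221 − 81 = 140; no audit gives 254 − 32 = 222. Deviates. ✗
Unconnected: audit gives 221 − 265 = -44; no audit gives 254 − 34 = 220. Deviates. ✗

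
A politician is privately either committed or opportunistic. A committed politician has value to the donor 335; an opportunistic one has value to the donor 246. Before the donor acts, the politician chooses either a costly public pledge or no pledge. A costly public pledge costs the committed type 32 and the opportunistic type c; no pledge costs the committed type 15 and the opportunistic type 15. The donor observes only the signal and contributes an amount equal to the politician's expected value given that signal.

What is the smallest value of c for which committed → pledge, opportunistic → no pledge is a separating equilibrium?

104

Under separation: pledge → committed (pays 335); no pledge → opportunistic (pays 246).
Committed: 335 − 32 = 303 ≥ 246 − 15 = 231. Holds regardless of c. ✓
Opportunistic: 246 − 15 ≥ 335 − c, so c ≥ 335 − 231 = 104.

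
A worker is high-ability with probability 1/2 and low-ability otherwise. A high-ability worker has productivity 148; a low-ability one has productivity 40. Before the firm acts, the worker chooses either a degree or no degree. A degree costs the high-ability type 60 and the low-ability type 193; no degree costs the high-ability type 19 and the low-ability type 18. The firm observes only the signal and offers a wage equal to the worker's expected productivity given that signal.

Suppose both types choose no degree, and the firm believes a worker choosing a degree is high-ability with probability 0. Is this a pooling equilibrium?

At the pooled signal (no degree) the firm holds the prior 1/2 and pays 1/2·148 + 1/2·40 = 94. Off-path (degree) belief 0 gives 0·148 + 1·40 = 40.
High-ability: no degree gives 94 − 19 = 75; degree gives 40 − 60 = -20. Stays. ✓
Low-ability: no degree gives 94 − 18 = 76; degree gives 40 − 193 = -153. Stays. ✓

Yes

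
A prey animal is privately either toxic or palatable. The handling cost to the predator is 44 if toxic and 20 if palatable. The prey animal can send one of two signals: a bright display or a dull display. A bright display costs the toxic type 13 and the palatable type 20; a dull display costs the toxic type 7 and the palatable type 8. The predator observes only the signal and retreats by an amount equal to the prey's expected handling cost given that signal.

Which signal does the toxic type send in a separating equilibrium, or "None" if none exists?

None

Try toxic → bright display, palatable → dull display:
  If types separate, bright display earns payment 44 and dull display earns 20.
  Toxic: bright display gives 44 − 13 = 31; dull display gives 20 − 7 = 13. No deviation. ✓
  Palatable: dull display gives 20 − 8 = 12; bright display gives 44 − 20 = 24. Would deviate. ✗
Try toxic → dull display, palatable → bright display:
  If types separate, dull display earns payment 44 and bright display earns 20.
  Toxic: dull display gives 44 − 7 = 37; bright display gives 20 − 13 = 7. No deviation. ✓
  Palatable: bright display gives 20 − 20 = 0; dull display gives 44 − 8 = 36. Would deviate. ✗
Neither assignment is incentive-compatible.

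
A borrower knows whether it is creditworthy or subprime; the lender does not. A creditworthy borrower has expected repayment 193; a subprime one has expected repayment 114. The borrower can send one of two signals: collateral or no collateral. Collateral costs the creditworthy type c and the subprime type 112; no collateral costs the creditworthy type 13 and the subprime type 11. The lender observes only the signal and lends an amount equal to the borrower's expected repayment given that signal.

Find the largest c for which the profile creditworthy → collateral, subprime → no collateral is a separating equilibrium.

92

Under separation: collateral → creditworthy (pays 193); no collateral → subprime (pays 114).
Subprime: 114 − 11 = 103 ≥ 193 − 112 = 81. Holds regardless of c. ✓
Creditworthy: 193 − c ≥ 114 − 13, so c ≤ 193 − 101 = 92.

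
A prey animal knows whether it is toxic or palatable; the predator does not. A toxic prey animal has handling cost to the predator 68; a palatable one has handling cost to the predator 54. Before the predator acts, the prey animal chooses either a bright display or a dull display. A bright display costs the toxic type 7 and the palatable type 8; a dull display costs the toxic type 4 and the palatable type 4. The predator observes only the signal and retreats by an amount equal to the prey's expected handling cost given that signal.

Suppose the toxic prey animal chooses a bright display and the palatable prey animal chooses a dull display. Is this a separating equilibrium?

No

Under separation the predator infers type exactly: bright display → toxic (pays 68), dull display → palatable (pays 54).
Toxic: bright display gives 68 − 7 = 61; dull display gives 54 − 4 = 50. No deviation. ✓
Palatable: dull display gives 54 − 4 = 50; bright display gives 68 − 8 = 60. Would deviate. ✗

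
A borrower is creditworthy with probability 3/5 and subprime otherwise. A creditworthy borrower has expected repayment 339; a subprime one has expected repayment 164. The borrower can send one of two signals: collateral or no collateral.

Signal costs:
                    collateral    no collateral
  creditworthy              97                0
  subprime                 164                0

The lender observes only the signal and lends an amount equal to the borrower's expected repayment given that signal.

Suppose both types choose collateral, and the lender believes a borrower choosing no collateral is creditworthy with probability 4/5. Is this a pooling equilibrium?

At the pooled signal (collateral) the lender holds the prior 3/5 and pays 3/5·339 + 2/5·164 = 269. Off-path (no collateral) belief 4/5 gives 4/5·339 + 1/5·164 = 304.
Creditworthy: collateral gives 269 − 97 = 172; no collateral gives 304 − 0 = 304. Deviates. ✗
Subprime: collateral gives 269 − 164 = 105; no collateral gives 304 − 0 = 304. Deviates. ✗

No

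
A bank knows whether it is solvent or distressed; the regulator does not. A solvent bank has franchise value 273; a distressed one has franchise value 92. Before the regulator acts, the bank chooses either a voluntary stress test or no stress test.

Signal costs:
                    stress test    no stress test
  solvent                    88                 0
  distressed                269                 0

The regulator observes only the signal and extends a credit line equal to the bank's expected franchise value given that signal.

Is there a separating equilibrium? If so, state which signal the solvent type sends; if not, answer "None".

stress test

Try solvent → stress test, distressed → no stress test:
  If types separate, stress test earns payment 273 and no stress test earns 92.
  Solvent: stress test gives 273 − 88 = 185; no stress test gives 92 − 0 = 92. No deviation. ✓
  Distressed: no stress test gives 92 − 0 = 92; stress test gives 273 − 269 = 4. No deviation. ✓
Both hold — the solvent type sends stress test.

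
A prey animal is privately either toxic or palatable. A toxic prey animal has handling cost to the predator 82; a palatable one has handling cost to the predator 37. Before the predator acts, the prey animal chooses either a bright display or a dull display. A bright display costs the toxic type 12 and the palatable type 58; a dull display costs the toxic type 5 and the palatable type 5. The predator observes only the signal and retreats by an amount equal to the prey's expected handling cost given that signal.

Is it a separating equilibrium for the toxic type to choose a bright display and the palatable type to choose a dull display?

Yes

Under separation the predator infers type exactly: bright display → toxic (pays 82), dull display → palatable (pays 37).
Toxic: bright display gives 82 − 12 = 70; dull display gives 37 − 5 = 32. No deviation. ✓
Palatable: dull display gives 37 − 5 = 32; bright display gives 82 − 58 = 24. No deviation. ✓
Both incentive constraints hold.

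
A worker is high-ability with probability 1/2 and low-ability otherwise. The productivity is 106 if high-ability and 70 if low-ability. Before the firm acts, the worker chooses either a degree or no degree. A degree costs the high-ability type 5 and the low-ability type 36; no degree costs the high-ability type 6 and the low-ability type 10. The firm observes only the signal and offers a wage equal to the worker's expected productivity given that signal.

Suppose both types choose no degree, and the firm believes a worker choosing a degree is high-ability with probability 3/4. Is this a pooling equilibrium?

At the pooled signal (no degree) the firm holds the prior 1/2 and pays 1/2·106 + 1/2·70 = 88. Off-path (degree) belief 3/4 gives 3/4·106 + 1/4·70 = 97.
High-ability: no degree gives 88 − 6 = 82; degree gives 97 − 5 = 92. Deviates. ✗
Low-ability: no degree gives 88 − 10 = 78; degree gives 97 − 36 = 61. Stays. ✓

No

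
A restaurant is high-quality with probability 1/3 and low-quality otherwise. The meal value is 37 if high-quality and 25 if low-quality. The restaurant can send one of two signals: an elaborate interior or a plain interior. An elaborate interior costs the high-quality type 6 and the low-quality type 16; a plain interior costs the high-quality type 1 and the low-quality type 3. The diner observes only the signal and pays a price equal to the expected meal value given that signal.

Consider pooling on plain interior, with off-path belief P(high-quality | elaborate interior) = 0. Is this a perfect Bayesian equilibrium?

At the pooled signal (plain interior) the diner holds the prior 1/3 and pays 1/3·37 + 2/3·25 = 29. Off-path (elaborate interior) belief 0 gives 0·37 + 1·25 = 25.
High-quality: plain interior gives 29 − 1 = 28; elaborate interior gives 25 − 6 = 19. Stays. ✓
Low-quality: plain interior gives 29 − 3 = 26; elaborate interior gives 25 − 16 = 9. Stays. ✓

Yes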